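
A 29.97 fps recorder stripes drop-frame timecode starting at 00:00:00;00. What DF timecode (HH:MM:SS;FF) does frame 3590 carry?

Ten DF minutes hold 17982 frames, so frame 3590 lies in block 0 (frames 0–17981) with 3590 frames into that block.
The block's first minute is 1800 frames and the rest 1798 each; 3590 frames reaches minute 1, so 0 × 18 + 1 × 2 = 2 labels have been skipped so far.
Adding those back, label number 3590 + 2 = 3592 at 30 labels/s is 119 s + 22 f = 0 h 1 min 59 s frame 22, i.e. 00:01:59;22.

00:01:59;22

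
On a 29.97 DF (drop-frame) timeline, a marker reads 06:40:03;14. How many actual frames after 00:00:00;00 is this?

Complete 10-minute blocks: 40, each 17982 frames → 719280.
Remaining 0 whole minutes in the current block: 0 frames.
Within the current minute: 3 × 30 + 14 = 104. Total = 719280 + 0 + 104 = 719384.

719384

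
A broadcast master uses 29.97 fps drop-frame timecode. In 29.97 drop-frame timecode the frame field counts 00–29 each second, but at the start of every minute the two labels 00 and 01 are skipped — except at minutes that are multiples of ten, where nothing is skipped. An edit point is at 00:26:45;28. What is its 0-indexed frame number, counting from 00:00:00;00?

As if non-drop at 30 labels/s: (0 × 3600 + 26 × 60 + 45) × 30 + 28 = 48178.
Minute boundaries passed: 26; those not divisible by 10: 26 − 2 = 24; dropped labels = 2 × 24 = 48.
Actual frame index = 48178 − 48 = 48130.

48130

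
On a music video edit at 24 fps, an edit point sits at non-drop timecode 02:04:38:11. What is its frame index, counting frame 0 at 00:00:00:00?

Total seconds to the label: (2 × 3600 + 4 × 60 + 38) = 7478.
Frame index = 7478 × 24 + 11 = 179483.

frame 179483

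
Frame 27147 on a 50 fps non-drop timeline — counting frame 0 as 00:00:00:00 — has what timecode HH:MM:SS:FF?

00:09:02:47

27147 ÷ 50 = 542 full seconds, remainder 47 frames.
542 s = 0 h 9 min 2 s.
Timecode: 00:09:02:47.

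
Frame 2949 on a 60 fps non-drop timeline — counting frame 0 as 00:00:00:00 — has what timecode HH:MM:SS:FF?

00:00:49:09

2949 ÷ 60 = 49 full seconds, remainder 9 frames.
49 s = 0 h 0 min 49 s.
Timecode: 00:00:49:09.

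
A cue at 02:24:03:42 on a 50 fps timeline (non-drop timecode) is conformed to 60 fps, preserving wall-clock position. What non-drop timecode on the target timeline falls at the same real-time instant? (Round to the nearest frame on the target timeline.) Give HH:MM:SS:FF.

02:24:03:50

Source frame index: (2×3600 + 24×60 + 3) × 50 + 42 = 432192.
Real time: 432192 / (50) = 216096/25 s.
Target frame: (216096/25) × (60) = 2593152/5 ≈ 518630.400 → 518630.
At 60 labels/s: frame 518630 → 02:24:03:50.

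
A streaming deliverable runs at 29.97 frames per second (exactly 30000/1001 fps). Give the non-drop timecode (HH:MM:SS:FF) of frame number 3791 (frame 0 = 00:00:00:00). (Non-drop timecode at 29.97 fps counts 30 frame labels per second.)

00:02:06:11

3791 ÷ 30 = 126 full seconds, remainder 11 frames.
126 s = 0 h 2 min 6 s.
Timecode: 00:02:06:11.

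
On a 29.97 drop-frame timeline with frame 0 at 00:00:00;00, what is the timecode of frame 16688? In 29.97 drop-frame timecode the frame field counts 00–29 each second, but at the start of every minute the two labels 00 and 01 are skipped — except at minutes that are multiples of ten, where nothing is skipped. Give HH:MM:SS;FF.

00:09:16;26

Ten DF minutes hold 17982 frames, so frame 16688 lies in block 0 (frames 0–17981) with 16688 frames into that block.
The block's first minute is 1800 frames and the rest 1798 each; 16688 frames reaches minute 9, so 0 × 18 + 9 × 2 = 18 labels have been skipped so far.
Adding those back, label number 16688 + 18 = 16706 at 30 labels/s is 556 s + 26 f = 0 h 9 min 16 s frame 26, i.e. 00:09:16;26.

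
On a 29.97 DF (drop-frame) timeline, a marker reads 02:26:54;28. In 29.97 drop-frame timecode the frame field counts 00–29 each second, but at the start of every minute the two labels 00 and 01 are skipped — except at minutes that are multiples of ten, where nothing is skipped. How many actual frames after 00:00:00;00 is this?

As if non-drop at 30 labels/s: (2 × 3600 + 26 × 60 + 54) × 30 + 28 = 264448.
Minute boundaries passed: 146; those not divisible by 10: 146 − 14 = 132; dropped labels = 2 × 132 = 264.
Actual frame index = 264448 − 264 = 264184.

264184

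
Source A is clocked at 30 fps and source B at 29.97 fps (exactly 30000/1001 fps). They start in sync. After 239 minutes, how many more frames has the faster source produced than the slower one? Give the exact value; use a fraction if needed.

430200/1001 frames

239 min = 14340 s.
A emits 30 × 14340 = 430200 frames; B emits 30000/1001 × 14340 = 430200000/1001.
Difference = 430200/1001 frames (≈ 429.7702); B is behind A.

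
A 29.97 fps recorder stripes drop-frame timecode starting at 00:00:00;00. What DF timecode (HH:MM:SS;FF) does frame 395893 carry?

03:40:09;19

Each 10-minute DF block holds 10 × 60 × 30 − 9 × 2 = 17982 frames. 395893 ÷ 17982 → 22 full blocks, remainder 289.
Within the partial block the first minute is 1800 frames and each further minute 1798, so 0 further minute boundaries passed. Total skipped labels = 18 × 22 + 2 × 0 = 396.
Non-drop label index = 395893 + 396 = 396289; at 30 labels/s that is 03:40:09:19, i.e. DF 03:40:09;19.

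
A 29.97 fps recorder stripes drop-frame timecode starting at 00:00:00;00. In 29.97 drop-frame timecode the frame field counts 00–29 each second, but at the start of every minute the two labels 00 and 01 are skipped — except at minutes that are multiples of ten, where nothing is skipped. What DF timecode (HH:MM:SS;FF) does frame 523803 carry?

04:51:17;17

Ten DF minutes hold 17982 frames, so frame 523803 lies in block 29 (frames 521478–539459) with 2325 frames into that block.
The block's first minute is 1800 frames and the rest 1798 each; 2325 frames reaches minute 1, so 29 × 18 + 1 × 2 = 524 labels have been skipped so far.
Adding those back, label number 523803 + 524 = 524327 at 30 labels/s is 17477 s + 17 f = 4 h 51 min 17 s frame 17, i.e. 04:51:17;17.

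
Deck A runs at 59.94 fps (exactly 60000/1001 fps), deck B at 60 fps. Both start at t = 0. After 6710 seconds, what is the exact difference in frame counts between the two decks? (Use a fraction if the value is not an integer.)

A emits 60000/1001 × 6710 = 36600000/91 frames; B emits 60 × 6710 = 402600.
Difference = 36600/91 frames (≈ 402.1978); B is ahead of A.

36600/91 frames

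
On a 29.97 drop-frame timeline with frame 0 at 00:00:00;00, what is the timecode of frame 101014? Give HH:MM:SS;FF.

Ten DF minutes hold 17982 frames, so frame 101014 lies in block 5 (frames 89910–107891) with 11104 frames into that block.
The block's first minute is 1800 frames and the rest 1798 each; 11104 frames reaches minute 6, so 5 × 18 + 6 × 2 = 102 labels have been skipped so far.
Adding those back, label number 101014 + 102 = 101116 at 30 labels/s is 3370 s + 16 f = 0 h 56 min 10 s frame 16, i.e. 00:56:10;16.

00:56:10;16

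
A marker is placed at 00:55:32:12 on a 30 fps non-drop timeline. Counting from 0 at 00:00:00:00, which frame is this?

frame 99972

Total seconds to the label: (0 × 3600 + 55 × 60 + 32) = 3332.
Frame index = 3332 × 30 + 12 = 99972.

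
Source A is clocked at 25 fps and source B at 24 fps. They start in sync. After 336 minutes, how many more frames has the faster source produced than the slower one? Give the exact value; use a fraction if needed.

336 min = 20160 s.
A emits 25 × 20160 = 504000 frames; B emits 24 × 20160 = 483840.
Difference = 20160 frames; B is behind A.

20160 frames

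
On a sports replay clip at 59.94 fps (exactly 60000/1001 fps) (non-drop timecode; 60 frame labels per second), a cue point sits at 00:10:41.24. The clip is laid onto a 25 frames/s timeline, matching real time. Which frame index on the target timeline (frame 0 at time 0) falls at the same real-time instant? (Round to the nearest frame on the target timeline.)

Source frame index: (0×3600 + 10×60 + 41) × 60 + 24 = 38484.
Real time: 38484 / (60000/1001) = 3210207/5000 s.
Target frame: (3210207/5000) × (25) = 3210207/200 ≈ 16051.035 → 16051.

frame 16051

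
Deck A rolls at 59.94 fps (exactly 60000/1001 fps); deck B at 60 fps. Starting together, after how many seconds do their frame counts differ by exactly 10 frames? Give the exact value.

The gap grows by |60 − 60000/1001| = 60/1001 frames per second.
Time for a 10-frame gap: 10 ÷ (60/1001) = 1001/6 s.

1001/6 seconds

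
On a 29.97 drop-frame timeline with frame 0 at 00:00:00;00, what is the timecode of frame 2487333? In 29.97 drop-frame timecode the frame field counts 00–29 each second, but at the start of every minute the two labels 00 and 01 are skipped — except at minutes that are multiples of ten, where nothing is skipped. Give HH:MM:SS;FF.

Each 10-minute DF block holds 10 × 60 × 30 − 9 × 2 = 17982 frames. 2487333 ÷ 17982 → 138 full blocks, remainder 5817.
Within the partial block the first minute is 1800 frames and each further minute 1798, so 3 further minute boundaries passed. Total skipped labels = 18 × 138 + 2 × 3 = 2490.
Non-drop label index = 2487333 + 2490 = 2489823; at 30 labels/s that is 23:03:14:03, i.e. DF 23:03:14;03.

23:03:14;03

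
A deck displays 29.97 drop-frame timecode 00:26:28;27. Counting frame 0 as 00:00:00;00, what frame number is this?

47619

Complete 10-minute blocks: 2, each 17982 frames → 35964.
Remaining 6 whole minutes in the current block: 1800 + 5 × 1798 = 10790 frames.
Within the current minute: 28 × 30 + 27 − 2 = 865 (labels ;00/;01 skipped at this minute). Total = 35964 + 10790 + 865 = 47619.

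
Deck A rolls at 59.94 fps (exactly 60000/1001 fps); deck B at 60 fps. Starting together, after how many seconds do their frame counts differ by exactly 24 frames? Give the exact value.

The gap grows by |60 − 60000/1001| = 60/1001 frames per second.
Time for a 24-frame gap: 24 ÷ (60/1001) = 400.4 s.

400.4 seconds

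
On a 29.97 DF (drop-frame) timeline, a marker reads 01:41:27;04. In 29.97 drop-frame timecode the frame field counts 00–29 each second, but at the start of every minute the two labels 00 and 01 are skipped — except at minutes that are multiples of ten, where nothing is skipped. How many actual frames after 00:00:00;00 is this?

As if non-drop at 30 labels/s: (1 × 3600 + 41 × 60 + 27) × 30 + 4 = 182614.
Minute boundaries passed: 101; those not divisible by 10: 101 − 10 = 91; dropped labels = 2 × 91 = 182.
Actual frame index = 182614 − 182 = 182432.

182432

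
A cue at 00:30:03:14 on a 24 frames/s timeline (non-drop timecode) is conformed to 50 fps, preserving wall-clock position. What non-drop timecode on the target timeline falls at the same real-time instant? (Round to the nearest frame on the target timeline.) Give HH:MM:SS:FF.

00:30:03:29

Source frame index: (0×3600 + 30×60 + 3) × 24 + 14 = 43286.
Real time: 43286 / (24) = 21643/12 s.
Target frame: (21643/12) × (50) = 541075/6 ≈ 90179.167 → 90179.
At 50 labels/s: frame 90179 → 00:30:03:29.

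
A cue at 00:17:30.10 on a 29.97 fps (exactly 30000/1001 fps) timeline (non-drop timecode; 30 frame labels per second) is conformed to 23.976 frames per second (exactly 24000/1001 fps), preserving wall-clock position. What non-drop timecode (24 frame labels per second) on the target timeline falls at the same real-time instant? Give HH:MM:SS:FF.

00:17:30:08

Source frame index: (0×3600 + 17×60 + 30) × 30 + 10 = 31510.
Real time: 31510 / (30000/1001) = 3154151/3000 s.
Target frame: (3154151/3000) × (24000/1001) = 25208.
At 24 labels/s: frame 25208 → 00:17:30:08.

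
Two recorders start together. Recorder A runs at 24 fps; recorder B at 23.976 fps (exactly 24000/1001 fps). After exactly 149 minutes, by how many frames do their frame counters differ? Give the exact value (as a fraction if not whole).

149 min = 8940 s.
A emits 24 × 8940 = 214560 frames; B emits 24000/1001 × 8940 = 214560000/1001.
Difference = 214560/1001 frames (≈ 214.3457); B is behind A.

214560/1001 frames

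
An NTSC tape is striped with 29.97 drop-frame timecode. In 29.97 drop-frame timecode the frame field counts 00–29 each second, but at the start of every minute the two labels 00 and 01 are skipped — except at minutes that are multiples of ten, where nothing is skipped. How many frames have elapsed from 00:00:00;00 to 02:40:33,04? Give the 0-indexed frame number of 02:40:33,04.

288706

Complete 10-minute blocks: 16, each 17982 frames → 287712.
Remaining 0 whole minutes in the current block: 0 frames.
Within the current minute: 33 × 30 + 4 = 994. Total = 287712 + 0 + 994 = 288706.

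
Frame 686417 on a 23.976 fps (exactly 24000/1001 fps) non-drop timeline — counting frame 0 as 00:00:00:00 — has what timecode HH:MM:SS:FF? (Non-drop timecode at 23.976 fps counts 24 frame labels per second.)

07:56:40:17

686417 ÷ 24 = 28600 full seconds, remainder 17 frames.
28600 s = 7 h 56 min 40 s.
Timecode: 07:56:40:17.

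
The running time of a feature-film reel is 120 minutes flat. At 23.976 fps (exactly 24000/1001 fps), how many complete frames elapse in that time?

120 min = 7200 s.
Frames = 7200 × 24000/1001 = 172800000/1001 ≈ 172627.3726.
Complete frames: 172627.

172627 frames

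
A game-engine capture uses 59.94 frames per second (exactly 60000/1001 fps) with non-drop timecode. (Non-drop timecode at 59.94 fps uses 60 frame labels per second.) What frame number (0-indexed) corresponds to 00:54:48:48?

197328

Total seconds to the label: (0 × 3600 + 54 × 60 + 48) = 3288.
Frame index = 3288 × 60 + 48 = 197328.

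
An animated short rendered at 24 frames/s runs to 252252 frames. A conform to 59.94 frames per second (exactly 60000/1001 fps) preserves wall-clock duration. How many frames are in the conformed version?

630000 frames

Target frames = source frames × (target rate / source rate) = 252252 × (60000/1001)/(24) = 252252 × 2500/1001 = 630000.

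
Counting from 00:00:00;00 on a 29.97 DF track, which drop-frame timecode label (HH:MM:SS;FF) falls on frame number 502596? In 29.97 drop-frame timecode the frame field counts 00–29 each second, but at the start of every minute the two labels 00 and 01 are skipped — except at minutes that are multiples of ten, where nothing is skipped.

Each 10-minute DF block holds 10 × 60 × 30 − 9 × 2 = 17982 frames. 502596 ÷ 17982 → 27 full blocks, remainder 17082.
Within the partial block the first minute is 1800 frames and each further minute 1798, so 9 further minute boundaries passed. Total skipped labels = 18 × 27 + 2 × 9 = 504.
Non-drop label index = 502596 + 504 = 503100; at 30 labels/s that is 04:39:30:00, i.e. DF 04:39:30;00.

04:39:30;00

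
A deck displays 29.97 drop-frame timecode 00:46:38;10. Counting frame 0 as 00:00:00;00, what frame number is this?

83866

As if non-drop at 30 labels/s: (0 × 3600 + 46 × 60 + 38) × 30 + 10 = 83950.
Minute boundaries passed: 46; those not divisible by 10: 46 − 4 = 42; dropped labels = 2 × 42 = 84.
Actual frame index = 83950 − 84 = 83866.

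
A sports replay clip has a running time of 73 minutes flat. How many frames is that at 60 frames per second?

262800 frames

73 min = 4380 s.
Frames = 4380 × 60 = 262800.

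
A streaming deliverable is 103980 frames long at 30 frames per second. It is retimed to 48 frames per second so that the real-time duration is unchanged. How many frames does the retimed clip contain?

166368 frames

Target frames = source frames × (target rate / source rate) = 103980 × (48)/(30) = 103980 × 8/5 = 166368.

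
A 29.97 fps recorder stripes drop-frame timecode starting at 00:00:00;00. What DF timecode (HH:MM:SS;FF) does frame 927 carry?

Each 10-minute DF block holds 10 × 60 × 30 − 9 × 2 = 17982 frames. 927 ÷ 17982 → 0 full blocks, remainder 927.
Within the partial block the first minute is 1800 frames and each further minute 1798, so 0 further minute boundaries passed. Total skipped labels = 18 × 0 + 2 × 0 = 0.
Non-drop label index = 927 + 0 = 927; at 30 labels/s that is 00:00:30:27, i.e. DF 00:00:30;27.

00:00:30;27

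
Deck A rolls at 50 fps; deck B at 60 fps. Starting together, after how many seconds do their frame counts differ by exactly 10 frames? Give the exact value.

1 seconds

The gap grows by |60 − 50| = 10 frames per second.
Time for a 10-frame gap: 10 ÷ (10) = 1 s.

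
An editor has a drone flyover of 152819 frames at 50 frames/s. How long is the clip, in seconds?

Running time = 152819 / (50) = 3056.38 s.

3056.38 seconds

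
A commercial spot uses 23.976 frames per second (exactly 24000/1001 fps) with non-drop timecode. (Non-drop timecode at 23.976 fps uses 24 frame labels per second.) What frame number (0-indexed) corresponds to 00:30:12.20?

43508

Total seconds to the label: (0 × 3600 + 30 × 60 + 12) = 1812.
Frame index = 1812 × 24 + 20 = 43508.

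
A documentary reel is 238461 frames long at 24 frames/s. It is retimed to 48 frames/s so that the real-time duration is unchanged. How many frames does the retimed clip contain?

476922 frames

Frames at target rate = 238461 × (48) / (24) = 476922.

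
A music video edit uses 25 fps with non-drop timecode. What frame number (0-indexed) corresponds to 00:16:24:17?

Total seconds to the label: (0 × 3600 + 16 × 60 + 24) = 984.
Frame index = 984 × 25 + 17 = 24617.

frame 24617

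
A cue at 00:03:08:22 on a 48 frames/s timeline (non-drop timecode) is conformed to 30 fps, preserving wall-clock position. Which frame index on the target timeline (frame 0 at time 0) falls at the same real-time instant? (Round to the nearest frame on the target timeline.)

frame 5654

Source frame index: (0×3600 + 3×60 + 8) × 48 + 22 = 9046.
Real time: 9046 / (48) = 4523/24 s.
Target frame: (4523/24) × (30) = 22615/4 ≈ 5653.750 → 5654.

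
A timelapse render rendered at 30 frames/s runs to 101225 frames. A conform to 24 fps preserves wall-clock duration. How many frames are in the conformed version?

80980 frames

Target frames = source frames × (target rate / source rate) = 101225 × (24)/(30) = 101225 × 4/5 = 80980.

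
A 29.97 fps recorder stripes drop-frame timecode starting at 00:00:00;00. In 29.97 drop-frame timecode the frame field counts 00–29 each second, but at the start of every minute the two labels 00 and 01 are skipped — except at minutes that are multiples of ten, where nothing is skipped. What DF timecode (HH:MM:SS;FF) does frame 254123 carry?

02:21:19;07

Ten DF minutes hold 17982 frames, so frame 254123 lies in block 14 (frames 251748–269729) with 2375 frames into that block.
The block's first minute is 1800 frames and the rest 1798 each; 2375 frames reaches minute 1, so 14 × 18 + 1 × 2 = 254 labels have been skipped so far.
Adding those back, label number 254123 + 254 = 254377 at 30 labels/s is 8479 s + 7 f = 2 h 21 min 19 s frame 7, i.e. 02:21:19;07.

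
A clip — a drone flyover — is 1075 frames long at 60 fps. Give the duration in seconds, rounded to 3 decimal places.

17.917 seconds

Running time = 1075 × 1/60 = 215/12 s ≈ 17.917 s.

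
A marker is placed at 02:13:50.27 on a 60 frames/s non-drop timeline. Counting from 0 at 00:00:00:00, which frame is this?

Total seconds to the label: (2 × 3600 + 13 × 60 + 50) = 8030.
Frame index = 8030 × 60 + 27 = 481827.

481827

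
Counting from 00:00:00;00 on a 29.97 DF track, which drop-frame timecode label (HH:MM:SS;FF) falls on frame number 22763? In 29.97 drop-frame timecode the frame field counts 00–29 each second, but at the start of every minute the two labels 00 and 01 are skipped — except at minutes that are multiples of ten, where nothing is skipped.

00:12:39;15

Each 10-minute DF block holds 10 × 60 × 30 − 9 × 2 = 17982 frames. 22763 ÷ 17982 → 1 full block, remainder 4781.
Within the partial block the first minute is 1800 frames and each further minute 1798, so 2 further minute boundaries passed. Total skipped labels = 18 × 1 + 2 × 2 = 22.
Non-drop label index = 22763 + 22 = 22785; at 30 labels/s that is 00:12:39:15, i.e. DF 00:12:39;15.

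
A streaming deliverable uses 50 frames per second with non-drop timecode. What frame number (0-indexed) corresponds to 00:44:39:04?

133954

Total seconds to the label: (0 × 3600 + 44 × 60 + 39) = 2679.
Frame index = 2679 × 50 + 4 = 133954.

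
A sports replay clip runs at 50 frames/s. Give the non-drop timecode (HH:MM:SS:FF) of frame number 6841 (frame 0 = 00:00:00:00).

00:02:16:41

6841 ÷ 50 = 136 full seconds, remainder 41 frames.
136 s = 0 h 2 min 16 s.
Timecode: 00:02:16:41.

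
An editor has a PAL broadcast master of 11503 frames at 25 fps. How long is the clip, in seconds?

Running time = 11503 / (25) = 460.12 s.

460.12 seconds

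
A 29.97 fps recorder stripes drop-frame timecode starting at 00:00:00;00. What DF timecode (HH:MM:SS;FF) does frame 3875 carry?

Each 10-minute DF block holds 10 × 60 × 30 − 9 × 2 = 17982 frames. 3875 ÷ 17982 → 0 full blocks, remainder 3875.
Within the partial block the first minute is 1800 frames and each further minute 1798, so 2 further minute boundaries passed. Total skipped labels = 18 × 0 + 2 × 2 = 4.
Non-drop label index = 3875 + 4 = 3879; at 30 labels/s that is 00:02:09:09, i.e. DF 00:02:09;09.

00:02:09;09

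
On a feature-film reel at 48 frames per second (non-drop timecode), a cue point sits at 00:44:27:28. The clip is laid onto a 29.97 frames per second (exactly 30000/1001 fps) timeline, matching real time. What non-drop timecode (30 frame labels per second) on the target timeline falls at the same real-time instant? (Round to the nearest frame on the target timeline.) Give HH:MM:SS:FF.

00:44:24:28

Source frame index: (0×3600 + 44×60 + 27) × 48 + 28 = 128044.
Real time: 128044 / (48) = 32011/12 s.
Target frame: (32011/12) × (30000/1001) = 11432500/143 ≈ 79947.552 → 79948.
At 30 labels/s: frame 79948 → 00:44:24:28.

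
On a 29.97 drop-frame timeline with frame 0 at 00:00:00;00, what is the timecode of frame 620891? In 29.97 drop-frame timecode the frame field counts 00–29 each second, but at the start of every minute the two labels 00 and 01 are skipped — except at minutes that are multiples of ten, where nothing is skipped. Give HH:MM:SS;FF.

05:45:17;03

Ten DF minutes hold 17982 frames, so frame 620891 lies in block 34 (frames 611388–629369) with 9503 frames into that block.
The block's first minute is 1800 frames and the rest 1798 each; 9503 frames reaches minute 5, so 34 × 18 + 5 × 2 = 622 labels have been skipped so far.
Adding those back, label number 620891 + 622 = 621513 at 30 labels/s is 20717 s + 3 f = 5 h 45 min 17 s frame 3, i.e. 05:45:17;03.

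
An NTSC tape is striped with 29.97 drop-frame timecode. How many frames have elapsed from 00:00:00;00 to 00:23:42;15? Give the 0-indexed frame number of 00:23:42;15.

42633

As if non-drop at 30 labels/s: (0 × 3600 + 23 × 60 + 42) × 30 + 15 = 42675.
Minute boundaries passed: 23; those not divisible by 10: 23 − 2 = 21; dropped labels = 2 × 21 = 42.
Actual frame index = 42675 − 42 = 42633.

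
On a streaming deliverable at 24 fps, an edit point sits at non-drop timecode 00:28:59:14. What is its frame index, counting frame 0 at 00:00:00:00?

frame 41750

Total seconds to the label: (0 × 3600 + 28 × 60 + 59) = 1739.
Frame index = 1739 × 24 + 14 = 41750.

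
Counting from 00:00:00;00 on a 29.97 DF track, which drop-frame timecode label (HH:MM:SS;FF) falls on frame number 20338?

Each 10-minute DF block holds 10 × 60 × 30 − 9 × 2 = 17982 frames. 20338 ÷ 17982 → 1 full block, remainder 2356.
Within the partial block the first minute is 1800 frames and each further minute 1798, so 1 further minute boundary passed. Total skipped labels = 18 × 1 + 2 × 1 = 20.
Non-drop label index = 20338 + 20 = 20358; at 30 labels/s that is 00:11:18:18, i.e. DF 00:11:18;18.

00:11:18;18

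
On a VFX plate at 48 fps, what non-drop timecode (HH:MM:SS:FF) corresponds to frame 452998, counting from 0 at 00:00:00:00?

02:37:17:22

452998 ÷ 48 = 9437 full seconds, remainder 22 frames.
9437 s = 2 h 37 min 17 s.
Timecode: 02:37:17:22.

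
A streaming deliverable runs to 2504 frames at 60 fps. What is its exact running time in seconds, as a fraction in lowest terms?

Running time = 2504 ÷ (60) = 2504 × 1/60 = 626/15 s.

626/15 seconds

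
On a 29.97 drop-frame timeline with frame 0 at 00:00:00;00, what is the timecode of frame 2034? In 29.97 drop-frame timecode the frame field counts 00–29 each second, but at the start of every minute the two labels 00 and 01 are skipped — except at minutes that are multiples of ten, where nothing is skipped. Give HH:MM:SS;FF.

00:01:07;26

Each 10-minute DF block holds 10 × 60 × 30 − 9 × 2 = 17982 frames. 2034 ÷ 17982 → 0 full blocks, remainder 2034.
Within the partial block the first minute is 1800 frames and each further minute 1798, so 1 further minute boundary passed. Total skipped labels = 18 × 0 + 2 × 1 = 2.
Non-drop label index = 2034 + 2 = 2036; at 30 labels/s that is 00:01:07:26, i.e. DF 00:01:07;26.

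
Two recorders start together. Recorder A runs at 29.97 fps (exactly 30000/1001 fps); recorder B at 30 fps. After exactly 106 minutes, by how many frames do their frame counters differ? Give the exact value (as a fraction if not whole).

190800/1001 frames

106 min = 6360 s.
A emits 30000/1001 × 6360 = 190800000/1001 frames; B emits 30 × 6360 = 190800.
Difference = 190800/1001 frames (≈ 190.6094); B is ahead of A.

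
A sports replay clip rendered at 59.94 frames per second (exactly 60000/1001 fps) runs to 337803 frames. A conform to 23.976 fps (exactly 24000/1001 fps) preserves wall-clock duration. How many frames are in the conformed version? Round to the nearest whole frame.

135121 frames

Frames at target rate = 337803 × (24000/1001) / (60000/1001) = 675606/5 ≈ 135121.200.
Nearest whole frame: 135121.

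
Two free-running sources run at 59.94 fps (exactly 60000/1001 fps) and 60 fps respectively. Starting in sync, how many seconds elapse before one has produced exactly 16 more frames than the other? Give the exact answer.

4004/15 seconds

The gap grows by |60 − 60000/1001| = 60/1001 frames per second.
Time for a 16-frame gap: 16 ÷ (60/1001) = 4004/15 s.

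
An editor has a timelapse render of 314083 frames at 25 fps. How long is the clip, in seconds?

12563.32 seconds

Running time = 314083 / (25) = 12563.32 s.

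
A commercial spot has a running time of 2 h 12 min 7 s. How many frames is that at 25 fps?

2 h 12 min 7 s = 7927 s.
Frames = 7927 × 25 = 198175.

198175 frames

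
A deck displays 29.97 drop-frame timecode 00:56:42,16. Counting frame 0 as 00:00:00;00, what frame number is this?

Complete 10-minute blocks: 5, each 17982 frames → 89910.
Remaining 6 whole minutes in the current block: 1800 + 5 × 1798 = 10790 frames.
Within the current minute: 42 × 30 + 16 − 2 = 1274 (labels ;00/;01 skipped at this minute). Total = 89910 + 10790 + 1274 = 101974.

101974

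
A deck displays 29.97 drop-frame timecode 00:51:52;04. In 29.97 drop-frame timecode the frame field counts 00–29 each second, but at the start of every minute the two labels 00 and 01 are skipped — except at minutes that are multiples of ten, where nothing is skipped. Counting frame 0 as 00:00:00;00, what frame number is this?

As if non-drop at 30 labels/s: (0 × 3600 + 51 × 60 + 52) × 30 + 4 = 93364.
Minute boundaries passed: 51; those not divisible by 10: 51 − 5 = 46; dropped labels = 2 × 46 = 92.
Actual frame index = 93364 − 92 = 93272.

93272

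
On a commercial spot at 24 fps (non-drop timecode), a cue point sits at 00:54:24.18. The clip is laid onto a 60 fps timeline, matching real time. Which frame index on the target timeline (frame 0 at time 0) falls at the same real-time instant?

Source frame index: (0×3600 + 54×60 + 24) × 24 + 18 = 78354.
Real time: 78354 / (24) = 13059/4 s.
Target frame: (13059/4) × (60) = 195885.

frame 195885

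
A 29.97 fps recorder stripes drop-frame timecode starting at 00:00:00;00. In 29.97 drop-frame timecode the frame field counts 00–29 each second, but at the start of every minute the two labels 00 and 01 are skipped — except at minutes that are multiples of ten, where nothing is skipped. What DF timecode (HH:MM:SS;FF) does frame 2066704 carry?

19:09:19;04

Each 10-minute DF block holds 10 × 60 × 30 − 9 × 2 = 17982 frames. 2066704 ÷ 17982 → 114 full blocks, remainder 16756.
Within the partial block the first minute is 1800 frames and each further minute 1798, so 9 further minute boundaries passed. Total skipped labels = 18 × 114 + 2 × 9 = 2070.
Non-drop label index = 2066704 + 2070 = 2068774; at 30 labels/s that is 19:09:19:04, i.e. DF 19:09:19;04.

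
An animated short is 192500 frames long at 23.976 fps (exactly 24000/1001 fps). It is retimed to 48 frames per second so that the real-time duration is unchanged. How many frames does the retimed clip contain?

Target frames = source frames × (target rate / source rate) = 192500 × (48)/(24000/1001) = 192500 × 1001/500 = 385385.

385385 frames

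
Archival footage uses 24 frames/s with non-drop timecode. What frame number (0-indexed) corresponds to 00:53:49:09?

77505

Total seconds to the label: (0 × 3600 + 53 × 60 + 49) = 3229.
Frame index = 3229 × 24 + 9 = 77505.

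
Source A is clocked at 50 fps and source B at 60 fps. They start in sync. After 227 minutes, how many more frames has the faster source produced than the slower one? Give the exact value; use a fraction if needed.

227 min = 13620 s.
A emits 50 × 13620 = 681000 frames; B emits 60 × 13620 = 817200.
Difference = 136200 frames; B is ahead of A.

136200 frames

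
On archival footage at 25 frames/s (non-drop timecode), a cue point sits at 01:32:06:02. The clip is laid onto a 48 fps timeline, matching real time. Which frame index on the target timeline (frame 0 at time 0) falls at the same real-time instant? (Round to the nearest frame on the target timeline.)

frame 265252

Source frame index: (1×3600 + 32×60 + 6) × 25 + 2 = 138152.
Real time: 138152 / (25) = 138152/25 s.
Target frame: (138152/25) × (48) = 6631296/25 ≈ 265251.840 → 265252.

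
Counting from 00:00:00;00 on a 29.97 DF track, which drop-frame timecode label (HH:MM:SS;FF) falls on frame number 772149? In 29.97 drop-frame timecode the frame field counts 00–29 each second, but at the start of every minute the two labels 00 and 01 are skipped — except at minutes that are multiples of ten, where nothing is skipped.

07:09:24;03

Each 10-minute DF block holds 10 × 60 × 30 − 9 × 2 = 17982 frames. 772149 ÷ 17982 → 42 full blocks, remainder 16905.
Within the partial block the first minute is 1800 frames and each further minute 1798, so 9 further minute boundaries passed. Total skipped labels = 18 × 42 + 2 × 9 = 774.
Non-drop label index = 772149 + 774 = 772923; at 30 labels/s that is 07:09:24:03, i.e. DF 07:09:24;03.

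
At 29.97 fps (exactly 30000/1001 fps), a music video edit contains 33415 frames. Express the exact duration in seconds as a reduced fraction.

6689683/6000 seconds

Running time = 33415 ÷ (30000/1001) = 33415 × 1001/30000 = 6689683/6000 s.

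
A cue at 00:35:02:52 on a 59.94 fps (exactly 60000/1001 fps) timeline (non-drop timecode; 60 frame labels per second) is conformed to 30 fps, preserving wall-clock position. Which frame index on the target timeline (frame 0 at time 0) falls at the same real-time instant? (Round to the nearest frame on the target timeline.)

Source frame index: (0×3600 + 35×60 + 2) × 60 + 52 = 126172.
Real time: 126172 / (60000/1001) = 31574543/15000 s.
Target frame: (31574543/15000) × (30) = 31574543/500 ≈ 63149.086 → 63149.

frame 63149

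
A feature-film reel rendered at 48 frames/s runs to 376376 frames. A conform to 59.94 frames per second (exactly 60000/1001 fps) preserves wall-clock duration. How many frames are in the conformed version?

470000 frames

Target frames = source frames × (target rate / source rate) = 376376 × (60000/1001)/(48) = 376376 × 1250/1001 = 470000.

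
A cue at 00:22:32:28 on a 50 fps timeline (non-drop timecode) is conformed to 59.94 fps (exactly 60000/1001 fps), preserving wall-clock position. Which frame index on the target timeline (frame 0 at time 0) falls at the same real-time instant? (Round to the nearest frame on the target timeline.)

frame 81073

Source frame index: (0×3600 + 22×60 + 32) × 50 + 28 = 67628.
Real time: 67628 / (50) = 33814/25 s.
Target frame: (33814/25) × (60000/1001) = 7377600/91 ≈ 81072.527 → 81073.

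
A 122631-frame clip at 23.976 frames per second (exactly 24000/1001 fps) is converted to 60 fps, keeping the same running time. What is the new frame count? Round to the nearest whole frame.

Frames at target rate = 122631 × (60) / (24000/1001) = 122753631/400 ≈ 306884.078.
Nearest whole frame: 306884.

306884 frames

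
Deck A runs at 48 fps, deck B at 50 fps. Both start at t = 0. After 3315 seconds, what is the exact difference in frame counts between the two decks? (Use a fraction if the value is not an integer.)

A emits 48 × 3315 = 159120 frames; B emits 50 × 3315 = 165750.
Difference = 6630 frames; B is ahead of A.

6630 frames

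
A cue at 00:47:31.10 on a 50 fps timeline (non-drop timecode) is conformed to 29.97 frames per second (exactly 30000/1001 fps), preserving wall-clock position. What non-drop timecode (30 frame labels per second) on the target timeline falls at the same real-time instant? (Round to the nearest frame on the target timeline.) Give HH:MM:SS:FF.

Source frame index: (0×3600 + 47×60 + 31) × 50 + 10 = 142560.
Real time: 142560 / (50) = 14256/5 s.
Target frame: (14256/5) × (30000/1001) = 7776000/91 ≈ 85450.549 → 85451.
At 30 labels/s: frame 85451 → 00:47:28:11.

00:47:28:11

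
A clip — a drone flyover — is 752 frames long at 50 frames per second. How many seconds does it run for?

Running time = 752 / (50) = 15.04 s.

15.04 seconds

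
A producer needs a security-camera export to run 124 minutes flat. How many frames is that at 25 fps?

186000 frames

124 min = 7440 s.
Frames = 7440 × 25 = 186000.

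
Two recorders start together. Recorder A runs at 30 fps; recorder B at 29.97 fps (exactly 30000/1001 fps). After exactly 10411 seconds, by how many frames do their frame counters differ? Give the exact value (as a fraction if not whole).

312330/1001 frames

A emits 30 × 10411 = 312330 frames; B emits 30000/1001 × 10411 = 312330000/1001.
Difference = 312330/1001 frames (≈ 312.0180); B is behind A.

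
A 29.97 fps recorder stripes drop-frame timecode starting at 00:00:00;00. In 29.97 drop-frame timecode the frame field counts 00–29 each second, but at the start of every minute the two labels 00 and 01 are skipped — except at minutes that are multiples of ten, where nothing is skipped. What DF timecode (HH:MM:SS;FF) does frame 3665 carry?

00:02:02;09

Ten DF minutes hold 17982 frames, so frame 3665 lies in block 0 (frames 0–17981) with 3665 frames into that block.
The block's first minute is 1800 frames and the rest 1798 each; 3665 frames reaches minute 2, so 0 × 18 + 2 × 2 = 4 labels have been skipped so far.
Adding those back, label number 3665 + 4 = 3669 at 30 labels/s is 122 s + 9 f = 0 h 2 min 2 s frame 9, i.e. 00:02:02;09.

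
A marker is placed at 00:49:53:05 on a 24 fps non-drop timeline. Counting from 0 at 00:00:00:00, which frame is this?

71837

Total seconds to the label: (0 × 3600 + 49 × 60 + 53) = 2993.
Frame index = 2993 × 24 + 5 = 71837.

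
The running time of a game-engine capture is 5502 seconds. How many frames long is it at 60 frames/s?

330120 frames

Frames = 5502 × 60 = 330120.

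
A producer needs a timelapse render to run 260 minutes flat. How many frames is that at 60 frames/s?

936000 frames

260 min = 15600 s.
Frames = 15600 × 60 = 936000.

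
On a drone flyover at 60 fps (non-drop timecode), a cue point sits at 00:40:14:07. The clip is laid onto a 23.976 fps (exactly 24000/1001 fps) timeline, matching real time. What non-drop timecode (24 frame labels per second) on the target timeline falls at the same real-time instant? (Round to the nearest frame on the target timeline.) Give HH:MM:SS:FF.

Source frame index: (0×3600 + 40×60 + 14) × 60 + 7 = 144847.
Real time: 144847 / (60) = 144847/60 s.
Target frame: (144847/60) × (24000/1001) = 57938800/1001 ≈ 57880.919 → 57881.
At 24 labels/s: frame 57881 → 00:40:11:17.

00:40:11:17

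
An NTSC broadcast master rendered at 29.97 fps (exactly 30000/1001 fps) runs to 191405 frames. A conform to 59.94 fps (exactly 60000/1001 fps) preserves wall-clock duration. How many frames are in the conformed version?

Target frames = source frames × (target rate / source rate) = 191405 × (60000/1001)/(30000/1001) = 191405 × 2 = 382810.

382810 frames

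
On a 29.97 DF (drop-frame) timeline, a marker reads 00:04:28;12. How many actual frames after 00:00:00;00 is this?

Complete 10-minute blocks: 0, each 17982 frames → 0.
Remaining 4 whole minutes in the current block: 1800 + 3 × 1798 = 7194 frames.
Within the current minute: 28 × 30 + 12 − 2 = 850 (labels ;00/;01 skipped at this minute). Total = 0 + 7194 + 850 = 8044.

8044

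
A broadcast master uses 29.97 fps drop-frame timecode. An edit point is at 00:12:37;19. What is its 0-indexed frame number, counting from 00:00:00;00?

22707

As if non-drop at 30 labels/s: (0 × 3600 + 12 × 60 + 37) × 30 + 19 = 22729.
Minute boundaries passed: 12; those not divisible by 10: 12 − 1 = 11; dropped labels = 2 × 11 = 22.
Actual frame index = 22729 − 22 = 22707.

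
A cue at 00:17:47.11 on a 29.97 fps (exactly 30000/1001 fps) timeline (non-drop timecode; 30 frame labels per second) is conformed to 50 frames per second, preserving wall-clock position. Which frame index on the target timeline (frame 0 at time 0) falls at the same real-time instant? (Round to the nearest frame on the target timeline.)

Source frame index: (0×3600 + 17×60 + 47) × 30 + 11 = 32021.
Real time: 32021 / (30000/1001) = 32053021/30000 s.
Target frame: (32053021/30000) × (50) = 32053021/600 ≈ 53421.702 → 53422.

frame 53422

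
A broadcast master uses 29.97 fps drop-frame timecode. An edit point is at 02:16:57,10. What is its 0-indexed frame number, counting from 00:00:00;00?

246274

As if non-drop at 30 labels/s: (2 × 3600 + 16 × 60 + 57) × 30 + 10 = 246520.
Minute boundaries passed: 136; those not divisible by 10: 136 − 13 = 123; dropped labels = 2 × 123 = 246.
Actual frame index = 246520 − 246 = 246274.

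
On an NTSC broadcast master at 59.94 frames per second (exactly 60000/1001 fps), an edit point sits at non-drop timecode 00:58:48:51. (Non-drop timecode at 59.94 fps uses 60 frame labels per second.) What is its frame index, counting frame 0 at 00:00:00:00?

frame 211731

Total seconds to the label: (0 × 3600 + 58 × 60 + 48) = 3528.
Frame index = 3528 × 60 + 51 = 211731.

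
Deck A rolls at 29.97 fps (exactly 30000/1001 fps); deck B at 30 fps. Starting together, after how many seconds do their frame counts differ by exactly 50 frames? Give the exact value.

5005/3 seconds

The gap grows by |30 − 30000/1001| = 30/1001 frames per second.
Time for a 50-frame gap: 50 ÷ (30/1001) = 5005/3 s.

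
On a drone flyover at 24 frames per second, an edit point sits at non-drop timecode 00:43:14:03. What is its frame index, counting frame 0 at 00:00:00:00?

Total seconds to the label: (0 × 3600 + 43 × 60 + 14) = 2594.
Frame index = 2594 × 24 + 3 = 62259.

62259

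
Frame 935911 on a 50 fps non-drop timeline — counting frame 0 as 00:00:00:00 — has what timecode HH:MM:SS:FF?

05:11:58:11

935911 ÷ 50 = 18718 full seconds, remainder 11 frames.
18718 s = 5 h 11 min 58 s.
Timecode: 05:11:58:11.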